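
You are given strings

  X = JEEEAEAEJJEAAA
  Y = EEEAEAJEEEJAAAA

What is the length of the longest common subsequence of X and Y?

11

Taking E at X[2]=Y[1], then E at X[3]=Y[2], then E at X[4]=Y[3], then A at X[5]=Y[4], then E at X[6]=Y[5], then A at X[7]=Y[6], then E at X[8]=Y[10], then J at X[9]=Y[11], then A at X[12]=Y[13], then A at X[13]=Y[14], then A at X[14]=Y[15] gives a common subsequence of length 11. The LCS DP gives dp[14][15] = 11, so this is optimal.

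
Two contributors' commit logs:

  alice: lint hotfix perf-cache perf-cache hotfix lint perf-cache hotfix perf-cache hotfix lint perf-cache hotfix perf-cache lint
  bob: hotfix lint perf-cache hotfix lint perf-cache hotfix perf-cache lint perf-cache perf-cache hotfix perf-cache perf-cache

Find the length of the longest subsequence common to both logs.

11

Match lint (alice #1, bob #2); then perf-cache (alice #4, bob #3); then hotfix (alice #5, bob #4); then lint (alice #6, bob #5); then perf-cache (alice #7, bob #6); then hotfix (alice #8, bob #7); then perf-cache (alice #9, bob #8); then lint (alice #11, bob #9); then perf-cache (alice #12, bob #11); then hotfix (alice #13, bob #12); then perf-cache (alice #14, bob #14) — 11 commits in the same relative order in both. The LCS DP gives dp[15][14] = 11, so this is optimal.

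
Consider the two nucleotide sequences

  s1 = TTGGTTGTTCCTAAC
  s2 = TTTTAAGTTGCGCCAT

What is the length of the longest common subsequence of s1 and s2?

Pick T at s1[1]=s2[1], T at s1[2]=s2[2], T at s1[5]=s2[3], T at s1[6]=s2[4], G at s1[7]=s2[7], T at s1[8]=s2[8], T at s1[9]=s2[9], C at s1[10]=s2[13], C at s1[11]=s2[14], T at s1[12]=s2[16]; all 10 bases appear in both, in order. The LCS DP gives dp[15][16] = 10, so this is optimal.

10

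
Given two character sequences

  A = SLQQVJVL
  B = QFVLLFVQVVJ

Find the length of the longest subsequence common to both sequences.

One common subsequence of length 4: L at A[2]=B[5] → Q at A[3]=B[8] → V at A[5]=B[10] → J at A[6]=B[11]. Since dp[8][11] = 4, nothing longer is possible.

4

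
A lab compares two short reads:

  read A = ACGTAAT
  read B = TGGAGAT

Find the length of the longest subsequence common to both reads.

Let dp[i][j] be the LCS length of the first i bases of read A and the first j bases of read B. dp[i][j] = dp[i-1][j-1]+1 when the i-th and j-th bases match, else max(dp[i-1][j], dp[i][j-1]).
    ·  T  G  G  A  G  A  T
 ·  0  0  0  0  0  0  0  0
 A  0  0  0  0  1  1  1  1
 C  0  0  0  0  1  1  1  1
 G  0  0  1  1  1  2  2  2
 T  0  1  1  1  1  2  2  3
 A  0  1  1  1  2  2  3  3
 A  0  1  1  1  2  2  3  3
 T  0  1  1  1  2  2  3  4
dp[7][7] = 4. One LCS (by backtracking along matches): AGAT.

4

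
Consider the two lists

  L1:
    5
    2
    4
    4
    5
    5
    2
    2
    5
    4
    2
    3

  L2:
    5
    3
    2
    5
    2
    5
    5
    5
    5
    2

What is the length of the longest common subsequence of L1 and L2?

6

Let dp[i][j] be the LCS length of the first i values of L1 and the first j values of L2. dp[i][j] = dp[i-1][j-1]+1 when the i-th and j-th values match, else max(dp[i-1][j], dp[i][j-1]).
    ·  5  3  2  5  2  5  5  5  5  2
 ·  0  0  0  0  0  0  0  0  0  0  0
 5  0  1  1  1  1  1  1  1  1  1  1
 2  0  1  1  2  2  2  2  2  2  2  2
 4  0  1  1  2  2  2  2  2  2  2  2
 4  0  1  1  2  2  2  2  2  2  2  2
 5  0  1  1  2  3  3  3  3  3  3  3
 5  0  1  1  2  3  3  4  4  4  4  4
 2  0  1  1  2  3  4  4  4  4  4  5
 2  0  1  1  2  3  4  4  4  4  4  5
 5  0  1  1  2  3  4  5  5  5  5  5
 4  0  1  1  2  3  4  5  5  5  5  5
 2  0  1  1  2  3  4  5  5  5  5  6
 3  0  1  2  2  3  4  5  5  5  5  6
dp[12][10] = 6. One LCS (by backtracking along matches): 5, 2, 5, 5, 5, 2.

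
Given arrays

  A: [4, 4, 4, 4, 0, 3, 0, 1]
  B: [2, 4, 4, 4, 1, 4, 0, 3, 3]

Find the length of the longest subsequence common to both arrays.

6

Pick 4 [1,2] → 4 [2,3] → 4 [3,4] → 4 [4,6] → 0 [5,7] → 3 [6,9]; all 6 values appear in both, in order. The LCS DP gives dp[8][9] = 6, so this is optimal.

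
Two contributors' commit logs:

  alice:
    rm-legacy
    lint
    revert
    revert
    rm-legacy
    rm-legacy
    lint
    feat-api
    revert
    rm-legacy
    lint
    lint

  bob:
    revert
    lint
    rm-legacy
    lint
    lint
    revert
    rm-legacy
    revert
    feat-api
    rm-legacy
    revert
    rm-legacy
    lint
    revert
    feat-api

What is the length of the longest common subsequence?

8

Match rm-legacy (alice #1, bob #3) → lint (alice #2, bob #5) → revert (alice #3, bob #6) → revert (alice #4, bob #8) → rm-legacy (alice #5, bob #10) → rm-legacy (alice #6, bob #12) → lint (alice #7, bob #13) → feat-api (alice #8, bob #15) — 8 commits in the same relative order in both. dp[12][15] = 8 confirms this is the maximum.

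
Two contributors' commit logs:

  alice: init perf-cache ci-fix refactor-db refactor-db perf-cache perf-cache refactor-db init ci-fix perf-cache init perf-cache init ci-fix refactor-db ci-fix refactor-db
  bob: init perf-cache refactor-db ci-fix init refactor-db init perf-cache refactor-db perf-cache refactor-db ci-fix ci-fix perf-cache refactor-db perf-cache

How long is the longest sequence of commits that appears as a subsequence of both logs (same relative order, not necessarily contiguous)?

Match init [1,1] → perf-cache [2,2] → ci-fix [3,4] → refactor-db [4,6] → refactor-db [5,9] → perf-cache [7,10] → refactor-db [8,11] → ci-fix [10,13] → perf-cache [11,14] → perf-cache [13,16] — 10 commits in the same relative order in both. Since dp[18][16] = 10, nothing longer is possible.

10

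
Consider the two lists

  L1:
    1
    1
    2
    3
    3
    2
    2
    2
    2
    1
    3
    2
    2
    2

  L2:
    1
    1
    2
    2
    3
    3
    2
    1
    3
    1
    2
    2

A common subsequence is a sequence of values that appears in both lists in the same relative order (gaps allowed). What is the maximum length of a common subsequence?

10

One common subsequence of length 10: 1 (L1 #1, L2 #1) → 1 (L1 #2, L2 #2) → 2 (L1 #3, L2 #4) → 3 (L1 #4, L2 #5) → 3 (L1 #5, L2 #6) → 2 (L1 #9, L2 #7) → 1 (L1 #10, L2 #8) → 3 (L1 #11, L2 #9) → 2 (L1 #13, L2 #11) → 2 (L1 #14, L2 #12). The LCS DP gives dp[14][12] = 10, so this is optimal.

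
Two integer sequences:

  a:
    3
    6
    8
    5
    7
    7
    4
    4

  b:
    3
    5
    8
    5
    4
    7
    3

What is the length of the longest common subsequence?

One common subsequence of length 4: 3 [1,1]; then 8 [3,3]; then 5 [4,4]; then 7 [5,6]. Since dp[8][7] = 4, nothing longer is possible.

4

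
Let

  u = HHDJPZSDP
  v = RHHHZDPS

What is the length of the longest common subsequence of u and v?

Pick H [1,3], H [2,4], D [3,6], P [5,7], S [7,8]; all 5 characters appear in both, in order, and the DP table's final entry dp[9][8] is also 5, so no common subsequence is longer.

5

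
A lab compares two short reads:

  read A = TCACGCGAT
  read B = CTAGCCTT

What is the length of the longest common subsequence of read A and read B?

Pick T [1,2], then A [3,3], then C [4,5], then C [6,6], then T [9,8]; all 5 bases appear in both, in order, and the DP table's final entry dp[9][8] is also 5, so no common subsequence is longer.

5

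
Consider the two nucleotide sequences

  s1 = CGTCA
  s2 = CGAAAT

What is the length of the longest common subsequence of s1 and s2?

Let dp[i][j] be the LCS length of the first i bases of s1 and the first j bases of s2. dp[i][j] = dp[i-1][j-1]+1 when the i-th and j-th bases match, else max(dp[i-1][j], dp[i][j-1]).
    ·  C  G  A  A  A  T
 ·  0  0  0  0  0  0  0
 C  0  1  1  1  1  1  1
 G  0  1  2  2  2  2  2
 T  0  1  2  2  2  2  3
 C  0  1  2  2  2  2  3
 A  0  1  2  3  3  3  3
dp[5][6] = 3. One LCS (by backtracking along matches): CGT.

3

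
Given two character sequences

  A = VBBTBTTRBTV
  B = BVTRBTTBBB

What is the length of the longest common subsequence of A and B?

One common subsequence of length 6: V at A[1]=B[2], T at A[4]=B[3], B at A[5]=B[5], T at A[6]=B[6], T at A[7]=B[7], B at A[9]=B[10]. The LCS DP gives dp[11][10] = 6, so this is optimal.

6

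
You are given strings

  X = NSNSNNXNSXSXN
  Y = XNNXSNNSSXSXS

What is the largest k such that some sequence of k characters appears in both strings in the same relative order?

Match N [1,2] → N [3,3] → S [4,5] → N [5,6] → N [6,7] → X [7,10] → S [9,11] → X [10,12] → S [11,13] — 9 characters in the same relative order in both, and the DP table's final entry dp[13][13] is also 9, so no common subsequence is longer.

9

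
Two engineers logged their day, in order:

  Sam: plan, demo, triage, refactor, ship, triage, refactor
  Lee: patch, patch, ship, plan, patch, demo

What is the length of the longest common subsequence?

One common subsequence of length 2: plan at Sam[1]=Lee[4] → demo at Sam[2]=Lee[6]. Since dp[7][6] = 2, nothing longer is possible.

2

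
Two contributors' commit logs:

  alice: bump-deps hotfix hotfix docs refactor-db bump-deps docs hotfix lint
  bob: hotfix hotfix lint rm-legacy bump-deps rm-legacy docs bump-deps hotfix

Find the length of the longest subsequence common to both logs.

Match hotfix at alice[2]=bob[1]; then hotfix at alice[3]=bob[2]; then docs at alice[4]=bob[7]; then bump-deps at alice[6]=bob[8]; then hotfix at alice[8]=bob[9] — 5 commits in the same relative order in both. dp[9][9] = 5 confirms this is the maximum.

5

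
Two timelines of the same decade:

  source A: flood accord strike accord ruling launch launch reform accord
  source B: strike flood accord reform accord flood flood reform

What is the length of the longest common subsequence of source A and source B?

Taking flood [1,2] → accord [2,3] → accord [4,5] → reform [8,8] gives a common subsequence of length 4. The LCS DP gives dp[9][8] = 4, so this is optimal.

4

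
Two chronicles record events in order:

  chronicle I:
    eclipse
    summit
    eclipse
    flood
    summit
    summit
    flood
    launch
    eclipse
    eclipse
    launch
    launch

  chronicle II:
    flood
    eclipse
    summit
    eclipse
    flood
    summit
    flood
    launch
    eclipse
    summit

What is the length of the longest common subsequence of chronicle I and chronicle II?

Match eclipse (chronicle I #1, chronicle II #2) → summit (chronicle I #2, chronicle II #3) → eclipse (chronicle I #3, chronicle II #4) → flood (chronicle I #4, chronicle II #5) → summit (chronicle I #6, chronicle II #6) → flood (chronicle I #7, chronicle II #7) → launch (chronicle I #8, chronicle II #8) → eclipse (chronicle I #9, chronicle II #9) — 8 events in the same relative order in both. The LCS DP gives dp[12][10] = 8, so this is optimal.

8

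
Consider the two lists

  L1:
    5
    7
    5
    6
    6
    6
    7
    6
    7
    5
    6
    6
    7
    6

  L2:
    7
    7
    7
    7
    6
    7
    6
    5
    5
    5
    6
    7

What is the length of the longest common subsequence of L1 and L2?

One common subsequence of length 7: 7 (L1 #2, L2 #4), then 6 (L1 #6, L2 #5), then 7 (L1 #7, L2 #6), then 6 (L1 #8, L2 #7), then 5 (L1 #10, L2 #10), then 6 (L1 #12, L2 #11), then 7 (L1 #13, L2 #12). Since dp[14][12] = 7, nothing longer is possible.

7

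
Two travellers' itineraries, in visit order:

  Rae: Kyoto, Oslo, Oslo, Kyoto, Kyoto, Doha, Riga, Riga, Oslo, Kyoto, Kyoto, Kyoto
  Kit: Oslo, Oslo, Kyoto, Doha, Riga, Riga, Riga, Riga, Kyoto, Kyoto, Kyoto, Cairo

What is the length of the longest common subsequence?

9

Pick Oslo (Rae #2, Kit #1); then Oslo (Rae #3, Kit #2); then Kyoto (Rae #5, Kit #3); then Doha (Rae #6, Kit #4); then Riga (Rae #7, Kit #7); then Riga (Rae #8, Kit #8); then Kyoto (Rae #10, Kit #9); then Kyoto (Rae #11, Kit #10); then Kyoto (Rae #12, Kit #11); all 9 stops appear in both, in order. dp[12][12] = 9 confirms this is the maximum.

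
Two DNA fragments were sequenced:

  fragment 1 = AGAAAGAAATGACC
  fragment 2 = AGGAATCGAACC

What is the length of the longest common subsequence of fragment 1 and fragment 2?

10

One common subsequence of length 10: A at fragment 1[1]=fragment 2[1], then G at fragment 1[2]=fragment 2[2], then G at fragment 1[6]=fragment 2[3], then A at fragment 1[8]=fragment 2[4], then A at fragment 1[9]=fragment 2[5], then T at fragment 1[10]=fragment 2[6], then G at fragment 1[11]=fragment 2[8], then A at fragment 1[12]=fragment 2[10], then C at fragment 1[13]=fragment 2[11], then C at fragment 1[14]=fragment 2[12]. dp[14][12] = 10 confirms this is the maximum.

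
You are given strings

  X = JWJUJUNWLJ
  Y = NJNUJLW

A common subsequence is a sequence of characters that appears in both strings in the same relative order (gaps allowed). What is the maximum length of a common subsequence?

One common subsequence of length 4: J [1,2], then U [4,4], then J [5,5], then W [8,7]. The LCS DP gives dp[10][7] = 4, so this is optimal.

4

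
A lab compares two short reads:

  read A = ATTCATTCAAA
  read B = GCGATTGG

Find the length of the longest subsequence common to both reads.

Pick C at read A[4]=read B[2]; then A at read A[5]=read B[4]; then T at read A[6]=read B[5]; then T at read A[7]=read B[6]; all 4 bases appear in both, in order. dp[11][8] = 4 confirms this is the maximum.

4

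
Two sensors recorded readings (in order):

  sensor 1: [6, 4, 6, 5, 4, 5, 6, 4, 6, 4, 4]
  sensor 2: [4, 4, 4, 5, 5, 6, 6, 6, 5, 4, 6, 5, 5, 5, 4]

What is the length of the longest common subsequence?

Match 4 at sensor 1[2]=sensor 2[3]; then 5 at sensor 1[4]=sensor 2[4]; then 5 at sensor 1[6]=sensor 2[5]; then 6 at sensor 1[7]=sensor 2[8]; then 4 at sensor 1[8]=sensor 2[10]; then 6 at sensor 1[9]=sensor 2[11]; then 4 at sensor 1[11]=sensor 2[15] — 7 values in the same relative order in both, and the DP table's final entry dp[11][15] is also 7, so no common subsequence is longer.

7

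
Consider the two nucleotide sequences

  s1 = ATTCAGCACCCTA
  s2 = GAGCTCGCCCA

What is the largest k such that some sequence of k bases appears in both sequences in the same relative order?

Let dp[i][j] be the LCS length of the first i bases of s1 and the first j bases of s2. dp[i][j] = dp[i-1][j-1]+1 when the i-th and j-th bases match, else max(dp[i-1][j], dp[i][j-1]).
    ·  G  A  G  C  T  C  G  C  C  C  A
 ·  0  0  0  0  0  0  0  0  0  0  0  0
 A  0  0  1  1  1  1  1  1  1  1  1  1
 T  0  0  1  1  1  2  2  2  2  2  2  2
 T  0  0  1  1  1  2  2  2  2  2  2  2
 C  0  0  1  1  2  2  3  3  3  3  3  3
 A  0  0  1  1  2  2  3  3  3  3  3  4
 G  0  1  1  2  2  2  3  4  4  4  4  4
 C  0  1  1  2  3  3  3  4  5  5  5  5
 A  0  1  2  2  3  3  3  4  5  5  5  6
 C  0  1  2  2  3  3  4  4  5  6  6  6
 C  0  1  2  2  3  3  4  4  5  6  7  7
 C  0  1  2  2  3  3  4  4  5  6  7  7
 T  0  1  2  2  3  4  4  4  5  6  7  7
 A  0  1  2  2  3  4  4  4  5  6  7  8
dp[13][11] = 8. One LCS (by backtracking along matches): ATCGCCCA.

8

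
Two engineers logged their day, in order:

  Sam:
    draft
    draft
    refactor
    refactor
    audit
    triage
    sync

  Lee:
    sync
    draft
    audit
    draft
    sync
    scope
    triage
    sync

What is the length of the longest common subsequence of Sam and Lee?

4

Match draft (Sam #1, Lee #2), draft (Sam #2, Lee #4), triage (Sam #6, Lee #7), sync (Sam #7, Lee #8) — 4 tasks in the same relative order in both. dp[7][8] = 4 confirms this is the maximum.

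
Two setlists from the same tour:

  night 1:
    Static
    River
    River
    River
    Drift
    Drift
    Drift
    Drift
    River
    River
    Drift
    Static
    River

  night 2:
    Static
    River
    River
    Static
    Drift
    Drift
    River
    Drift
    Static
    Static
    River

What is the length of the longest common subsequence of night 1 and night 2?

Match Static at night 1[1]=night 2[1] → River at night 1[2]=night 2[2] → River at night 1[3]=night 2[3] → Drift at night 1[7]=night 2[5] → Drift at night 1[8]=night 2[6] → River at night 1[10]=night 2[7] → Drift at night 1[11]=night 2[8] → Static at night 1[12]=night 2[10] → River at night 1[13]=night 2[11] — 9 songs in the same relative order in both. The LCS DP gives dp[13][11] = 9, so this is optimal.

9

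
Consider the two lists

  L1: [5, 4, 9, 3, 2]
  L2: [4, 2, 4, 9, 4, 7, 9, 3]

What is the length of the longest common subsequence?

Let dp[i][j] be the LCS length of the first i values of L1 and the first j values of L2. dp[i][j] = dp[i-1][j-1]+1 when the i-th and j-th values match, else max(dp[i-1][j], dp[i][j-1]).
    ·  4  2  4  9  4  7  9  3
 ·  0  0  0  0  0  0  0  0  0
 5  0  0  0  0  0  0  0  0  0
 4  0  1  1  1  1  1  1  1  1
 9  0  1  1  1  2  2  2  2  2
 3  0  1  1  1  2  2  2  2  3
 2  0  1  2  2  2  2  2  2  3
dp[5][8] = 3. One LCS (by backtracking along matches): 4, 9, 3.

3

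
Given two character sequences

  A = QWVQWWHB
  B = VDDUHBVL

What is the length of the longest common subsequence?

Let dp[i][j] be the LCS length of the first i characters of A and the first j characters of B. dp[i][j] = dp[i-1][j-1]+1 when the i-th and j-th characters match, else max(dp[i-1][j], dp[i][j-1]).
    ·  V  D  D  U  H  B  V  L
 ·  0  0  0  0  0  0  0  0  0
 Q  0  0  0  0  0  0  0  0  0
 W  0  0  0  0  0  0  0  0  0
 V  0  1  1  1  1  1  1  1  1
 Q  0  1  1  1  1  1  1  1  1
 W  0  1  1  1  1  1  1  1  1
 W  0  1  1  1  1  1  1  1  1
 H  0  1  1  1  1  2  2  2  2
 B  0  1  1  1  1  2  3  3  3
dp[8][8] = 3. One LCS (by backtracking along matches): VHB.

3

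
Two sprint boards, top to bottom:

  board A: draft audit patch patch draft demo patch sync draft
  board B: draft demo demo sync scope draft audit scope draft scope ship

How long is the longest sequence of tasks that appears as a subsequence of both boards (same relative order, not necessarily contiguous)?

4

Taking draft at board A[1]=board B[1], then demo at board A[6]=board B[3], then sync at board A[8]=board B[4], then draft at board A[9]=board B[9] gives a common subsequence of length 4, and the DP table's final entry dp[9][11] is also 4, so no common subsequence is longer.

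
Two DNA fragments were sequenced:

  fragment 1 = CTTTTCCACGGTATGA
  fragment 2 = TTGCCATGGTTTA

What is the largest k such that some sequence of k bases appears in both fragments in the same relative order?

10

Match T [2,1], then T [3,2], then C [6,4], then C [7,5], then A [8,6], then G [10,8], then G [11,9], then T [12,11], then T [14,12], then A [16,13] — 10 bases in the same relative order in both. dp[16][13] = 10 confirms this is the maximum.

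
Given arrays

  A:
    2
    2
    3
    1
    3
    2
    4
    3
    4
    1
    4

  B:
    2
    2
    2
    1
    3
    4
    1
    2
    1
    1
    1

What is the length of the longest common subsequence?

Match 2 (A #1, B #2), then 2 (A #2, B #3), then 3 (A #3, B #5), then 1 (A #4, B #7), then 2 (A #6, B #8), then 1 (A #10, B #11) — 6 values in the same relative order in both. The LCS DP gives dp[11][11] = 6, so this is optimal.

6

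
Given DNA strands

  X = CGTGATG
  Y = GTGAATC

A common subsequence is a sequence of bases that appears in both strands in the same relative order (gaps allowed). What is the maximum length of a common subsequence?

Let dp[i][j] be the LCS length of the first i bases of X and the first j bases of Y. dp[i][j] = dp[i-1][j-1]+1 when the i-th and j-th bases match, else max(dp[i-1][j], dp[i][j-1]).
    ·  G  T  G  A  A  T  C
 ·  0  0  0  0  0  0  0  0
 C  0  0  0  0  0  0  0  1
 G  0  1  1  1  1  1  1  1
 T  0  1  2  2  2  2  2  2
 G  0  1  2  3  3  3  3  3
 A  0  1  2  3  4  4  4  4
 T  0  1  2  3  4  4  5  5
 G  0  1  2  3  4  4  5  5
dp[7][7] = 5. One LCS (by backtracking along matches): GTGAT.

5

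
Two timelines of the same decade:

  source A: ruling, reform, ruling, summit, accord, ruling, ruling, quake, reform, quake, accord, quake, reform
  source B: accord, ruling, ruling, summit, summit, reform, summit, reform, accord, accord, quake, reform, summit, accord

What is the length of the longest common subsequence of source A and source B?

7

Pick ruling [1,3] → reform [2,6] → summit [4,7] → accord [5,10] → quake [8,11] → reform [9,12] → accord [11,14]; all 7 events appear in both, in order. The LCS DP gives dp[13][14] = 7, so this is optimal.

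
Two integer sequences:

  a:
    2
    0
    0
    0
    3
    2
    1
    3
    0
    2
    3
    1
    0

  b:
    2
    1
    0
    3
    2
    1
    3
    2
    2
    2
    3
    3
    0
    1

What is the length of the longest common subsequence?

Pick 2 [1,1] → 0 [4,3] → 3 [5,4] → 2 [6,5] → 1 [7,6] → 3 [8,7] → 2 [10,10] → 3 [11,12] → 1 [12,14]; all 9 values appear in both, in order. The LCS DP gives dp[13][14] = 9, so this is optimal.

9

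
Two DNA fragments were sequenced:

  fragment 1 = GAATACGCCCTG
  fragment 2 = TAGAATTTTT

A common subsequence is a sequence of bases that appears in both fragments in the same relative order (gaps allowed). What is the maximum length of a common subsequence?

One common subsequence of length 5: G (fragment 1 #1, fragment 2 #3), A (fragment 1 #2, fragment 2 #4), A (fragment 1 #3, fragment 2 #5), T (fragment 1 #4, fragment 2 #9), T (fragment 1 #11, fragment 2 #10). The LCS DP gives dp[12][10] = 5, so this is optimal.

5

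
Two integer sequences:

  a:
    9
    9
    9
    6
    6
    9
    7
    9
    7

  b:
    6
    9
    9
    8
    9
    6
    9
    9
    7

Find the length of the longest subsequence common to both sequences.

Let dp[i][j] be the LCS length of the first i values of a and the first j values of b. dp[i][j] = dp[i-1][j-1]+1 when the i-th and j-th values match, else max(dp[i-1][j], dp[i][j-1]).
    ·  6  9  9  8  9  6  9  9  7
 ·  0  0  0  0  0  0  0  0  0  0
 9  0  0  1  1  1  1  1  1  1  1
 9  0  0  1  2  2  2  2  2  2  2
 9  0  0  1  2  2  3  3  3  3  3
 6  0  1  1  2  2  3  4  4  4  4
 6  0  1  1  2  2  3  4  4  4  4
 9  0  1  2  2  2  3  4  5  5  5
 7  0  1  2  2  2  3  4  5  5  6
 9  0  1  2  3  3  3  4  5  6  6
 7  0  1  2  3  3  3  4  5  6  7
dp[9][9] = 7. One LCS (by backtracking along matches): 9, 9, 9, 6, 9, 9, 7.

7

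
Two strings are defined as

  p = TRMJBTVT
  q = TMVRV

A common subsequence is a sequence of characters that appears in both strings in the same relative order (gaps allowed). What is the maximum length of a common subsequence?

One common subsequence of length 3: T (p #1, q #1), then R (p #2, q #4), then V (p #7, q #5). The LCS DP gives dp[8][5] = 3, so this is optimal.

3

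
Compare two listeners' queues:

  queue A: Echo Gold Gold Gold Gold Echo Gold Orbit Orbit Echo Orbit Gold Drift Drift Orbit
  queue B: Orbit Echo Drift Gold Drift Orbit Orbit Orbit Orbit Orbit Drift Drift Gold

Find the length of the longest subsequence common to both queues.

One common subsequence of length 7: Echo (queue A #1, queue B #2); then Gold (queue A #2, queue B #4); then Orbit (queue A #8, queue B #8); then Orbit (queue A #9, queue B #9); then Orbit (queue A #11, queue B #10); then Drift (queue A #13, queue B #11); then Drift (queue A #14, queue B #12). Since dp[15][13] = 7, nothing longer is possible.

7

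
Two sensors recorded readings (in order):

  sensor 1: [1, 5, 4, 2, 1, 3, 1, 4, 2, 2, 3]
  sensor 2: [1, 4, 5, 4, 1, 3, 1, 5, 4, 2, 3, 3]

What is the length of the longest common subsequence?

9

Pick 1 [1,1], 5 [2,3], 4 [3,4], 1 [5,5], 3 [6,6], 1 [7,7], 4 [8,9], 2 [9,10], 3 [11,12]; all 9 values appear in both, in order. The LCS DP gives dp[11][12] = 9, so this is optimal.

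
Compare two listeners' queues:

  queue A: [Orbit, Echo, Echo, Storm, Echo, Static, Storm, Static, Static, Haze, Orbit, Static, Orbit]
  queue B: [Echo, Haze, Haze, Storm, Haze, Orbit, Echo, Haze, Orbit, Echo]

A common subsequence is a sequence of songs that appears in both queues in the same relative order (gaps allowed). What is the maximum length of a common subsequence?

5

One common subsequence of length 5: Echo at queue A[2]=queue B[1] → Storm at queue A[4]=queue B[4] → Echo at queue A[5]=queue B[7] → Haze at queue A[10]=queue B[8] → Orbit at queue A[11]=queue B[9]. The LCS DP gives dp[13][10] = 5, so this is optimal.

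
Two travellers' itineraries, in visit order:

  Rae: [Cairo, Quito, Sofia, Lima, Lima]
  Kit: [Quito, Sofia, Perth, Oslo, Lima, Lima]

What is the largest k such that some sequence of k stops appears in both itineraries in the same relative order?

One common subsequence of length 4: Quito (Rae #2, Kit #1), then Sofia (Rae #3, Kit #2), then Lima (Rae #4, Kit #5), then Lima (Rae #5, Kit #6), and the DP table's final entry dp[5][6] is also 4, so no common subsequence is longer.

4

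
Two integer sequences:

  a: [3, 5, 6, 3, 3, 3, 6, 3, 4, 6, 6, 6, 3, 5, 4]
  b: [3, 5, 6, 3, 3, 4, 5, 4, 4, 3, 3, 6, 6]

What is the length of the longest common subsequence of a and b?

9

Pick 3 at a[1]=b[1]; then 5 at a[2]=b[2]; then 6 at a[3]=b[3]; then 3 at a[4]=b[4]; then 3 at a[5]=b[5]; then 3 at a[6]=b[10]; then 3 at a[8]=b[11]; then 6 at a[11]=b[12]; then 6 at a[12]=b[13]; all 9 values appear in both, in order. The LCS DP gives dp[15][13] = 9, so this is optimal.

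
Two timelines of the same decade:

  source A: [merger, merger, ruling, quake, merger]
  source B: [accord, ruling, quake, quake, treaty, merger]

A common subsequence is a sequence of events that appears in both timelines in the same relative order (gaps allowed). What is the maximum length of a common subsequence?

3

Pick ruling at source A[3]=source B[2], quake at source A[4]=source B[4], merger at source A[5]=source B[6]; all 3 events appear in both, in order. The LCS DP gives dp[5][6] = 3, so this is optimal.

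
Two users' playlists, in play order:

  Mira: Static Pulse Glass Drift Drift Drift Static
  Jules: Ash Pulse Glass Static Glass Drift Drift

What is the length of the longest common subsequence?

Taking Static at Mira[1]=Jules[4], Glass at Mira[3]=Jules[5], Drift at Mira[5]=Jules[6], Drift at Mira[6]=Jules[7] gives a common subsequence of length 4. dp[7][7] = 4 confirms this is the maximum.

4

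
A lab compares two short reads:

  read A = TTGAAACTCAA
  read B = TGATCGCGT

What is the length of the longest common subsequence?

Let dp[i][j] be the LCS length of the first i bases of read A and the first j bases of read B. dp[i][j] = dp[i-1][j-1]+1 when the i-th and j-th bases match, else max(dp[i-1][j], dp[i][j-1]).
    ·  T  G  A  T  C  G  C  G  T
 ·  0  0  0  0  0  0  0  0  0  0
 T  0  1  1  1  1  1  1  1  1  1
 T  0  1  1  1  2  2  2  2  2  2
 G  0  1  2  2  2  2  3  3  3  3
 A  0  1  2  3  3  3  3  3  3  3
 A  0  1  2  3  3  3  3  3  3  3
 A  0  1  2  3  3  3  3  3  3  3
 C  0  1  2  3  3  4  4  4  4  4
 T  0  1  2  3  4  4  4  4  4  5
 C  0  1  2  3  4  5  5  5  5  5
 A  0  1  2  3  4  5  5  5  5  5
 A  0  1  2  3  4  5  5  5  5  5
dp[11][9] = 5. One LCS (by backtracking along matches): TTGCT.

5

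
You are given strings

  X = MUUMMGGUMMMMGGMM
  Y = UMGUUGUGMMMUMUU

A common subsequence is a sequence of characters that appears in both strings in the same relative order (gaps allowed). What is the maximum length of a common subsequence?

One common subsequence of length 9: M [1,2]; then U [2,4]; then U [3,5]; then G [6,6]; then G [7,8]; then M [9,9]; then M [10,10]; then M [11,11]; then M [12,13]. dp[16][15] = 9 confirms this is the maximum.

9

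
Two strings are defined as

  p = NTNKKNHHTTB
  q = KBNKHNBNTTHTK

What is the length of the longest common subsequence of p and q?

Let dp[i][j] be the LCS length of the first i characters of p and the first j characters of q. dp[i][j] = dp[i-1][j-1]+1 when the i-th and j-th characters match, else max(dp[i-1][j], dp[i][j-1]).
    ·  K  B  N  K  H  N  B  N  T  T  H  T  K
 ·  0  0  0  0  0  0  0  0  0  0  0  0  0  0
 N  0  0  0  1  1  1  1  1  1  1  1  1  1  1
 T  0  0  0  1  1  1  1  1  1  2  2  2  2  2
 N  0  0  0  1  1  1  2  2  2  2  2  2  2  2
 K  0  1  1  1  2  2  2  2  2  2  2  2  2  3
 K  0  1  1  1  2  2  2  2  2  2  2  2  2  3
 N  0  1  1  2  2  2  3  3  3  3  3  3  3  3
 H  0  1  1  2  2  3  3  3  3  3  3  4  4  4
 H  0  1  1  2  2  3  3  3  3  3  3  4  4  4
 T  0  1  1  2  2  3  3  3  3  4  4  4  5  5
 T  0  1  1  2  2  3  3  3  3  4  5  5  5  5
 B  0  1  2  2  2  3  3  4  4  4  5  5  5  5
dp[11][13] = 5. One LCS (by backtracking along matches): NNNHT.

5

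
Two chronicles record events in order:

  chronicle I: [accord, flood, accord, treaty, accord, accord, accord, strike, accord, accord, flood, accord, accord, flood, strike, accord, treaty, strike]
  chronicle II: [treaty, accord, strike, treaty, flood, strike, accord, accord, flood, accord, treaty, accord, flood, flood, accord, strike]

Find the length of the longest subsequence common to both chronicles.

Pick accord (chronicle I #1, chronicle II #2), then flood (chronicle I #2, chronicle II #5), then strike (chronicle I #8, chronicle II #6), then accord (chronicle I #9, chronicle II #7), then accord (chronicle I #10, chronicle II #8), then flood (chronicle I #11, chronicle II #9), then accord (chronicle I #12, chronicle II #10), then accord (chronicle I #13, chronicle II #12), then flood (chronicle I #14, chronicle II #14), then accord (chronicle I #16, chronicle II #15), then strike (chronicle I #18, chronicle II #16); all 11 events appear in both, in order. dp[18][16] = 11 confirms this is the maximum.

11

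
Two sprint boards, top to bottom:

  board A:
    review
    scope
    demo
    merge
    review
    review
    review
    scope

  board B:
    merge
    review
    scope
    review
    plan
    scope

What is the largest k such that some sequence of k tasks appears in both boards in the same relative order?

Taking review at board A[1]=board B[2] → scope at board A[2]=board B[3] → review at board A[5]=board B[4] → scope at board A[8]=board B[6] gives a common subsequence of length 4. dp[8][6] = 4 confirms this is the maximum.

4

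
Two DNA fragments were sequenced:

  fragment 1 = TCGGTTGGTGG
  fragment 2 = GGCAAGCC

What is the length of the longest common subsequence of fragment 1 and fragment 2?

3

Match G (fragment 1 #3, fragment 2 #1), then G (fragment 1 #4, fragment 2 #2), then G (fragment 1 #7, fragment 2 #6) — 3 bases in the same relative order in both. The LCS DP gives dp[11][8] = 3, so this is optimal.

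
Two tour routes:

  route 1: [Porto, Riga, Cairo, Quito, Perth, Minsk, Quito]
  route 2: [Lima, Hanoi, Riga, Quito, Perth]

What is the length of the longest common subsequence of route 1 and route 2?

3

Match Riga at route 1[2]=route 2[3], Quito at route 1[4]=route 2[4], Perth at route 1[5]=route 2[5] — 3 stops in the same relative order in both. Since dp[7][5] = 3, nothing longer is possible.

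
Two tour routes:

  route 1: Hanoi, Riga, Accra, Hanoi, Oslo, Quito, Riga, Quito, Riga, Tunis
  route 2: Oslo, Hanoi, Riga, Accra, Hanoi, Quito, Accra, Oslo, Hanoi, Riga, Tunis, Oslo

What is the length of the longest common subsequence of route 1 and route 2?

7

Match Hanoi (route 1 #1, route 2 #2), then Riga (route 1 #2, route 2 #3), then Accra (route 1 #3, route 2 #4), then Hanoi (route 1 #4, route 2 #5), then Oslo (route 1 #5, route 2 #8), then Riga (route 1 #9, route 2 #10), then Tunis (route 1 #10, route 2 #11) — 7 stops in the same relative order in both. The LCS DP gives dp[10][12] = 7, so this is optimal.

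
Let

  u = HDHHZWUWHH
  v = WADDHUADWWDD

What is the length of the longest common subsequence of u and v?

Pick H (u #1, v #5) → D (u #2, v #8) → W (u #6, v #9) → W (u #8, v #10); all 4 characters appear in both, in order. The LCS DP gives dp[10][12] = 4, so this is optimal.

4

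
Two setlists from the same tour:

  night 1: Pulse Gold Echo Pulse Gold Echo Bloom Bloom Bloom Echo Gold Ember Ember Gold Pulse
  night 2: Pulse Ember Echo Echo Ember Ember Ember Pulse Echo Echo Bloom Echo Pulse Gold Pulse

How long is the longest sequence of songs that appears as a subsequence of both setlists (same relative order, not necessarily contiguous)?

One common subsequence of length 8: Pulse at night 1[1]=night 2[1], then Echo at night 1[3]=night 2[4], then Pulse at night 1[4]=night 2[8], then Echo at night 1[6]=night 2[10], then Bloom at night 1[9]=night 2[11], then Echo at night 1[10]=night 2[12], then Gold at night 1[14]=night 2[14], then Pulse at night 1[15]=night 2[15], and the DP table's final entry dp[15][15] is also 8, so no common subsequence is longer.

8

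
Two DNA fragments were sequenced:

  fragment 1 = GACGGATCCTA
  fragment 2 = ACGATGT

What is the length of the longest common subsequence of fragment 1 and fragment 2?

Pick A [2,1], C [3,2], G [5,3], A [6,4], T [7,5], T [10,7]; all 6 bases appear in both, in order. Since dp[11][7] = 6, nothing longer is possible.

6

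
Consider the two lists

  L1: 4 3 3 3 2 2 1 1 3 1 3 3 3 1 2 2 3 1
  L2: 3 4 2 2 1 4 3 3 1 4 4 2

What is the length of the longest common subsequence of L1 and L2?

Taking 4 at L1[1]=L2[2], 2 at L1[5]=L2[3], 2 at L1[6]=L2[4], 1 at L1[7]=L2[5], 3 at L1[12]=L2[7], 3 at L1[13]=L2[8], 1 at L1[14]=L2[9], 2 at L1[16]=L2[12] gives a common subsequence of length 8. dp[18][12] = 8 confirms this is the maximum.

8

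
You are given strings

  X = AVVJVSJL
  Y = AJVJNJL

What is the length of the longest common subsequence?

One common subsequence of length 5: A (X #1, Y #1), then V (X #3, Y #3), then J (X #4, Y #4), then J (X #7, Y #6), then L (X #8, Y #7). The LCS DP gives dp[8][7] = 5, so this is optimal.

5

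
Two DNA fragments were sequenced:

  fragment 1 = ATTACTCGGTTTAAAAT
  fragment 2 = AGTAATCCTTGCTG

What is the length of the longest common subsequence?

8

Taking A (fragment 1 #1, fragment 2 #1); then T (fragment 1 #2, fragment 2 #3); then T (fragment 1 #3, fragment 2 #6); then C (fragment 1 #5, fragment 2 #7); then C (fragment 1 #7, fragment 2 #8); then T (fragment 1 #10, fragment 2 #9); then T (fragment 1 #11, fragment 2 #10); then T (fragment 1 #12, fragment 2 #13) gives a common subsequence of length 8. dp[17][14] = 8 confirms this is the maximum.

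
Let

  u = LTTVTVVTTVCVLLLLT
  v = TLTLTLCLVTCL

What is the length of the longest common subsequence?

7

Pick L [1,2]; then T [2,3]; then T [3,5]; then V [7,9]; then T [9,10]; then C [11,11]; then L [16,12]; all 7 characters appear in both, in order. Since dp[17][12] = 7, nothing longer is possible.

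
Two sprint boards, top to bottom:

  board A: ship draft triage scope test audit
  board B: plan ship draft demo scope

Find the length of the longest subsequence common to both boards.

Match ship at board A[1]=board B[2] → draft at board A[2]=board B[3] → scope at board A[4]=board B[5] — 3 tasks in the same relative order in both. Since dp[6][5] = 3, nothing longer is possible.

3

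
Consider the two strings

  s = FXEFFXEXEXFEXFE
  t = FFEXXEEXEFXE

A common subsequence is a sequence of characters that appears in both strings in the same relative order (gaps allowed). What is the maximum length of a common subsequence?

One common subsequence of length 9: F at s[1]=t[2], then X at s[2]=t[5], then E at s[3]=t[6], then E at s[7]=t[7], then X at s[8]=t[8], then E at s[9]=t[9], then F at s[11]=t[10], then X at s[13]=t[11], then E at s[15]=t[12]. Since dp[15][12] = 9, nothing longer is possible.

9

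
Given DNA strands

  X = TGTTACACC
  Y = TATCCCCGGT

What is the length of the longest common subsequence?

5

Let dp[i][j] be the LCS length of the first i bases of X and the first j bases of Y. dp[i][j] = dp[i-1][j-1]+1 when the i-th and j-th bases match, else max(dp[i-1][j], dp[i][j-1]).
    ·  T  A  T  C  C  C  C  G  G  T
 ·  0  0  0  0  0  0  0  0  0  0  0
 T  0  1  1  1  1  1  1  1  1  1  1
 G  0  1  1  1  1  1  1  1  2  2  2
 T  0  1  1  2  2  2  2  2  2  2  3
 T  0  1  1  2  2  2  2  2  2  2  3
 A  0  1  2  2  2  2  2  2  2  2  3
 C  0  1  2  2  3  3  3  3  3  3  3
 A  0  1  2  2  3  3  3  3  3  3  3
 C  0  1  2  2  3  4  4  4  4  4  4
 C  0  1  2  2  3  4  5  5  5  5  5
dp[9][10] = 5. One LCS (by backtracking along matches): TTCCC.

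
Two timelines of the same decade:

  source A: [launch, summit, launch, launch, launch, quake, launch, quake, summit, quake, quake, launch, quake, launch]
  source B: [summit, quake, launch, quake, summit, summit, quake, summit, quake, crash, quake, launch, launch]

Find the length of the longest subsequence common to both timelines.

9

Taking summit [2,1], then launch [5,3], then quake [6,4], then quake [8,7], then summit [9,8], then quake [10,9], then quake [11,11], then launch [12,12], then launch [14,13] gives a common subsequence of length 9. dp[14][13] = 9 confirms this is the maximum.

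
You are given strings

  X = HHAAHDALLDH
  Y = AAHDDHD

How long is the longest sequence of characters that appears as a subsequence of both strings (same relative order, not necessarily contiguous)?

6

Let dp[i][j] be the LCS length of the first i characters of X and the first j characters of Y. dp[i][j] = dp[i-1][j-1]+1 when the i-th and j-th characters match, else max(dp[i-1][j], dp[i][j-1]).
    ·  A  A  H  D  D  H  D
 ·  0  0  0  0  0  0  0  0
 H  0  0  0  1  1  1  1  1
 H  0  0  0  1  1  1  2  2
 A  0  1  1  1  1  1  2  2
 A  0  1  2  2  2  2  2  2
 H  0  1  2  3  3  3  3  3
 D  0  1  2  3  4  4  4  4
 A  0  1  2  3  4  4  4  4
 L  0  1  2  3  4  4  4  4
 L  0  1  2  3  4  4  4  4
 D  0  1  2  3  4  5  5  5
 H  0  1  2  3  4  5  6  6
dp[11][7] = 6. One LCS (by backtracking along matches): AAHDDH.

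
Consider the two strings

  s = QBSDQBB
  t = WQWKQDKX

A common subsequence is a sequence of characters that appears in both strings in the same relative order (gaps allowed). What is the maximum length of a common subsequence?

2

Taking Q [1,5] → D [4,6] gives a common subsequence of length 2. dp[7][8] = 2 confirms this is the maximum.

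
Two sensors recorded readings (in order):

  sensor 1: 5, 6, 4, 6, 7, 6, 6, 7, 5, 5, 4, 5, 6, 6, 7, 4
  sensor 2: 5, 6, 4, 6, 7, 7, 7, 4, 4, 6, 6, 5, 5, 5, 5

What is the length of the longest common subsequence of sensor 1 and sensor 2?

Taking 5 [1,1] → 6 [2,2] → 4 [3,3] → 6 [4,4] → 7 [5,7] → 6 [6,10] → 6 [7,11] → 5 [9,13] → 5 [10,14] → 5 [12,15] gives a common subsequence of length 10, and the DP table's final entry dp[16][15] is also 10, so no common subsequence is longer.

10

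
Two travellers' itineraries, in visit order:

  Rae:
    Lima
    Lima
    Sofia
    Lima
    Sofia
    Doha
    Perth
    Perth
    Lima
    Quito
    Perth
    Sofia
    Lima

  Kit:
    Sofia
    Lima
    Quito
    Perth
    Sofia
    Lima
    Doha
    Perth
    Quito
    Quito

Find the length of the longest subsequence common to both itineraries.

6

One common subsequence of length 6: Lima [1,2], Sofia [3,5], Lima [4,6], Doha [6,7], Perth [7,8], Quito [10,10], and the DP table's final entry dp[13][10] is also 6, so no common subsequence is longer.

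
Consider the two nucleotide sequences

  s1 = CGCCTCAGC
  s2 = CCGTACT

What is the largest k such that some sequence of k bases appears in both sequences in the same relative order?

5

Let dp[i][j] be the LCS length of the first i bases of s1 and the first j bases of s2. dp[i][j] = dp[i-1][j-1]+1 when the i-th and j-th bases match, else max(dp[i-1][j], dp[i][j-1]).
    ·  C  C  G  T  A  C  T
 ·  0  0  0  0  0  0  0  0
 C  0  1  1  1  1  1  1  1
 G  0  1  1  2  2  2  2  2
 C  0  1  2  2  2  2  3  3
 C  0  1  2  2  2  2  3  3
 T  0  1  2  2  3  3  3  4
 C  0  1  2  2  3  3  4  4
 A  0  1  2  2  3  4  4  4
 G  0  1  2  3  3  4  4  4
 C  0  1  2  3  3  4  5  5
dp[9][7] = 5. One LCS (by backtracking along matches): CGTAC.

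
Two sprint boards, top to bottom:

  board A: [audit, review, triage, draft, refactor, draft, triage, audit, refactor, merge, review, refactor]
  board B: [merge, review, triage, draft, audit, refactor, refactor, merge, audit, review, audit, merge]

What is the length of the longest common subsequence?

7

Match review [2,2], triage [3,3], draft [4,4], refactor [5,6], refactor [9,7], merge [10,8], review [11,10] — 7 tasks in the same relative order in both, and the DP table's final entry dp[12][12] is also 7, so no common subsequence is longer.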